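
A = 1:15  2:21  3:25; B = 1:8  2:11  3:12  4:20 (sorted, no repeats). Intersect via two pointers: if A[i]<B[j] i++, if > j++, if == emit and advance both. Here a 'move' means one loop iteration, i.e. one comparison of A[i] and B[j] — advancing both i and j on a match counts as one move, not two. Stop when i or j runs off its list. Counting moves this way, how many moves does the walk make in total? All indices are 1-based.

[i=1,j=1] 15>8 → j++
[i=1,j=2] 15>11 → j++
[i=1,j=3] 15>12 → j++
[i=1,j=4] 15<20 → i++
[i=2,j=4] 21>20 → j++

5 moves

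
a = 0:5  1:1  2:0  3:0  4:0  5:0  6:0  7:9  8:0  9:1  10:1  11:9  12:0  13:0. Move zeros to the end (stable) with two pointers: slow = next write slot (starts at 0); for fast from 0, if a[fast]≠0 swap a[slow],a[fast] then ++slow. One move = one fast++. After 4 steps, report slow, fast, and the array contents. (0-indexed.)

(s=0,f=0) a[fast]=5≠0 swap→a[0]=5 → slow++,fast++
(s=1,f=1) a[fast]=1≠0 swap→a[1]=1 → slow++,fast++
(s=2,f=2) a[fast]=0 → fast++
(s=2,f=3) a[fast]=0 → fast++

slow=2, fast=4, a=[5, 1, 0, 0, 0, 0, 0, 9, 0, 1, 1, 9, 0, 0]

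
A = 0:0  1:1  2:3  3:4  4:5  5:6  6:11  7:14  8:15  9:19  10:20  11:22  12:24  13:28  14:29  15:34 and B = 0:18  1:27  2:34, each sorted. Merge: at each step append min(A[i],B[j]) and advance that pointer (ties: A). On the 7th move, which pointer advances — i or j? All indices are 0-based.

i=0 j=0: A[i]=0<=B[j]=18 take 0, i++
i=1 j=0: A[i]=1<=B[j]=18 take 1, i++
i=2 j=0: A[i]=3<=B[j]=18 take 3, i++
i=3 j=0: A[i]=4<=B[j]=18 take 4, i++
i=4 j=0: A[i]=5<=B[j]=18 take 5, i++
i=5 j=0: A[i]=6<=B[j]=18 take 6, i++
i=6 j=0: A[i]=11<=B[j]=18 take 11, i++

i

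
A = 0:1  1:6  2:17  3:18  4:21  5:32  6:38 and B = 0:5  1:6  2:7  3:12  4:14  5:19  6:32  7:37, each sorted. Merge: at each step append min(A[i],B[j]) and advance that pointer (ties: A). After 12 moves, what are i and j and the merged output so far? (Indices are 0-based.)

i=6, j=6, merged so far=[1, 5, 6, 6, 7, 12, 14, 17, 18, 19, 21, 32]

i=0 j=0: A[i]=1<=B[j]=5 take 1, i++
i=1 j=0: A[i]=6>B[j]=5 take 5, j++
i=1 j=1: A[i]=6<=B[j]=6 take 6, i++
i=2 j=1: A[i]=17>B[j]=6 take 6, j++
i=2 j=2: A[i]=17>B[j]=7 take 7, j++
i=2 j=3: A[i]=17>B[j]=12 take 12, j++
i=2 j=4: A[i]=17>B[j]=14 take 14, j++
i=2 j=5: A[i]=17<=B[j]=19 take 17, i++
i=3 j=5: A[i]=18<=B[j]=19 take 18, i++
i=4 j=5: A[i]=21>B[j]=19 take 19, j++
i=4 j=6: A[i]=21<=B[j]=32 take 21, i++
i=5 j=6: A[i]=32<=B[j]=32 take 32, i++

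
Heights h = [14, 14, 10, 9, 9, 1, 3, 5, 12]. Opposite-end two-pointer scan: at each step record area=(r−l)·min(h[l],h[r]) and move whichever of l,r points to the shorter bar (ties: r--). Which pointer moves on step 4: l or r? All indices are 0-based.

r

l=0 r=8: min(14,12)*8=96 best=96 *, r--
l=0 r=7: min(14,5)*7=35 best=96, r--
l=0 r=6: min(14,3)*6=18 best=96, r--
l=0 r=5: min(14,1)*5=5 best=96, r--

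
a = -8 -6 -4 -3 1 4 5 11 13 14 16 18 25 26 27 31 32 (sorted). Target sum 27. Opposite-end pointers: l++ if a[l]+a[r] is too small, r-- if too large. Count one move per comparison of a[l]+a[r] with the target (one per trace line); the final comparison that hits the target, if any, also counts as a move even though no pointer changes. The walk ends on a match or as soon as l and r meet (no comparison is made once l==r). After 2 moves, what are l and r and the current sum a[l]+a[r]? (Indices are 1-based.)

l=1 r=17: -8+32=24 <27, l++
l=2 r=17: -6+32=26 <27, l++

l=3, r=17, sum=28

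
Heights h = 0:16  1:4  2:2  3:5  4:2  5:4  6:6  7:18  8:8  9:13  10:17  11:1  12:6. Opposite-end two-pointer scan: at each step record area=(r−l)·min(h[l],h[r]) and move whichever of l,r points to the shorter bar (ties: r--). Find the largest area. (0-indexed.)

max area = 160

[0,12] min(16,6)*12=72 best=72 * → r--
[0,11] min(16,1)*11=11 best=72 → r--
[0,10] min(16,17)*10=160 best=160 * → l++
[1,10] min(4,17)*9=36 best=160 → l++
[2,10] min(2,17)*8=16 best=160 → l++
[3,10] min(5,17)*7=35 best=160 → l++
[4,10] min(2,17)*6=12 best=160 → l++
[5,10] min(4,17)*5=20 best=160 → l++
[6,10] min(6,17)*4=24 best=160 → l++
[7,10] min(18,17)*3=51 best=160 → r--
[7,9] min(18,13)*2=26 best=160 → r--
[7,8] min(18,8)*1=8 best=160 → r--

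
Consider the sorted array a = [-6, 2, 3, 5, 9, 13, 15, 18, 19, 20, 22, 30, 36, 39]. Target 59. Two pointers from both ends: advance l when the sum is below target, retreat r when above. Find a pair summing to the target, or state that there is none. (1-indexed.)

[1,14] -6+39=33 <59 → l++
[2,14] 2+39=41 <59 → l++
[3,14] 3+39=42 <59 → l++
[4,14] 5+39=44 <59 → l++
[5,14] 9+39=48 <59 → l++
[6,14] 13+39=52 <59 → l++
[7,14] 15+39=54 <59 → l++
[8,14] 18+39=57 <59 → l++
[9,14] 19+39=58 <59 → l++
[10,14] 20+39=59 → found

(20, 39)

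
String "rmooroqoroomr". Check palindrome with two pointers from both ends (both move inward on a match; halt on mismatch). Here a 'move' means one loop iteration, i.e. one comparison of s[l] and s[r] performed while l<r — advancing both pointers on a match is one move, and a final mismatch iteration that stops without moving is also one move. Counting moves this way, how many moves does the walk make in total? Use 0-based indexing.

6 moves

l=0 r=12: 'r'=='r', l++,r--
l=1 r=11: 'm'=='m', l++,r--
l=2 r=10: 'o'=='o', l++,r--
l=3 r=9: 'o'=='o', l++,r--
l=4 r=8: 'r'=='r', l++,r--
l=5 r=7: 'o'=='o', l++,r--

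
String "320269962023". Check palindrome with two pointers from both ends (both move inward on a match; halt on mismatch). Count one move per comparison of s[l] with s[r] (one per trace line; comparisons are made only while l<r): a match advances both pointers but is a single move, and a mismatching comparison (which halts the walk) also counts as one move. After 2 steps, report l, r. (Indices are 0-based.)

l=0 r=11: '3'=='3', l++,r--
l=1 r=10: '2'=='2', l++,r--

l=2, r=9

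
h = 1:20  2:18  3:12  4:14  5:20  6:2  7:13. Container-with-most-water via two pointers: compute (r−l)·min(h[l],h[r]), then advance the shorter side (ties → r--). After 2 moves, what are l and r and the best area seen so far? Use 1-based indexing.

l=1 r=7: min(20,13)*6=78 best=78 *, r--
l=1 r=6: min(20,2)*5=10 best=78, r--

l=1, r=5, best area=78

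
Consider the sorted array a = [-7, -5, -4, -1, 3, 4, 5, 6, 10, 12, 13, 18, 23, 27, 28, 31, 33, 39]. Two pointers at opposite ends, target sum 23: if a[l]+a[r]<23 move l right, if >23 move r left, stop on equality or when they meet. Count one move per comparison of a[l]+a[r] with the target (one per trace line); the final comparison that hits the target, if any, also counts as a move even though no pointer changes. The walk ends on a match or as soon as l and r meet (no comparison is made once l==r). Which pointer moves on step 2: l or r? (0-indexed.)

[0,17] -7+39=32 >23 → r--
[0,16] -7+33=26 >23 → r--

r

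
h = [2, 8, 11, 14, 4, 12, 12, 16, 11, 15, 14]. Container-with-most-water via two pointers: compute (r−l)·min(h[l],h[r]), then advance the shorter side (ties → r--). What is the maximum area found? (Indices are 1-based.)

max area = 98

[1,11] min(2,14)*10=20 best=20 * → l++
[2,11] min(8,14)*9=72 best=72 * → l++
[3,11] min(11,14)*8=88 best=88 * → l++
[4,11] min(14,14)*7=98 best=98 * → r--
[4,10] min(14,15)*6=84 best=98 → l++
[5,10] min(4,15)*5=20 best=98 → l++
[6,10] min(12,15)*4=48 best=98 → l++
[7,10] min(12,15)*3=36 best=98 → l++
[8,10] min(16,15)*2=30 best=98 → r--
[8,9] min(16,11)*1=11 best=98 → r--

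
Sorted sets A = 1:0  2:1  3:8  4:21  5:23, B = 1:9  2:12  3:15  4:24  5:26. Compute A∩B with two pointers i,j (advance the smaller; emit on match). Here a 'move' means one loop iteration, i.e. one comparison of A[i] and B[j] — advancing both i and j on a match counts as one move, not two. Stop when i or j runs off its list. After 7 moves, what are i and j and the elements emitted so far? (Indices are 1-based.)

i=5, j=4, emitted=[]

[i=1,j=1] 0<9 → i++
[i=2,j=1] 1<9 → i++
[i=3,j=1] 8<9 → i++
[i=4,j=1] 21>9 → j++
[i=4,j=2] 21>12 → j++
[i=4,j=3] 21>15 → j++
[i=4,j=4] 21<24 → i++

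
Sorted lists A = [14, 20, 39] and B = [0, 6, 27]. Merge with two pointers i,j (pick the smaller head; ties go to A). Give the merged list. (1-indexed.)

[i=1,j=1] A[i]=14>B[j]=0 take 0 → j++
[i=1,j=2] A[i]=14>B[j]=6 take 6 → j++
[i=1,j=3] A[i]=14<=B[j]=27 take 14 → i++
[i=2,j=3] A[i]=20<=B[j]=27 take 20 → i++
[i=3,j=3] A[i]=39>B[j]=27 take 27 → j++
[i=3,j=4] B done, take A[i]=39 → i++

[0, 6, 14, 20, 27, 39]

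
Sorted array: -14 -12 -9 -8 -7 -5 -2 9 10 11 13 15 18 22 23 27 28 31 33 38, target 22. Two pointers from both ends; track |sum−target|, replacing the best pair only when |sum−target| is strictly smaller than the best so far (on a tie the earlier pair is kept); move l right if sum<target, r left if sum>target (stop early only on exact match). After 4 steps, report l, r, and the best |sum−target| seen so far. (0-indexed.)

l=0 r=19: -14+38=24 d=2 *, r--
l=0 r=18: -14+33=19 d=3, l++
l=1 r=18: -12+33=21 d=1 *, l++
l=2 r=18: -9+33=24 d=2, r--

l=2, r=17, best |Δ|=1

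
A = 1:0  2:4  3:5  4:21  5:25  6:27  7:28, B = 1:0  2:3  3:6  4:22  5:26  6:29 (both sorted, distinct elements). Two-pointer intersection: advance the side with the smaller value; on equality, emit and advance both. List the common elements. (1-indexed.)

intersection = [0]

[i=1,j=1] 0==0 emit → i++,j++
[i=2,j=2] 4>3 → j++
[i=2,j=3] 4<6 → i++
[i=3,j=3] 5<6 → i++
[i=4,j=3] 21>6 → j++
[i=4,j=4] 21<22 → i++
[i=5,j=4] 25>22 → j++
[i=5,j=5] 25<26 → i++
[i=6,j=5] 27>26 → j++
[i=6,j=6] 27<29 → i++
[i=7,j=6] 28<29 → i++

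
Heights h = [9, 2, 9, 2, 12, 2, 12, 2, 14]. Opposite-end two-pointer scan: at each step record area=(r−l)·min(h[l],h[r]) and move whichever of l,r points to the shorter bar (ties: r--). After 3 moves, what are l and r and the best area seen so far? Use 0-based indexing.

l=3, r=8, best area=72

[0,8] min(9,14)*8=72 best=72 * → l++
[1,8] min(2,14)*7=14 best=72 → l++
[2,8] min(9,14)*6=54 best=72 → l++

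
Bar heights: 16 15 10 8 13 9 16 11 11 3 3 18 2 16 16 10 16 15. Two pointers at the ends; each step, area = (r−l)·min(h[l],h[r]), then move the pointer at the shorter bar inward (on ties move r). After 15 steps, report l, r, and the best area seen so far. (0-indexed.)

l=9, r=11, best area=256

l=0 r=17: min(16,15)*17=255 best=255 *, r--
l=0 r=16: min(16,16)*16=256 best=256 *, r--
l=0 r=15: min(16,10)*15=150 best=256, r--
l=0 r=14: min(16,16)*14=224 best=256, r--
l=0 r=13: min(16,16)*13=208 best=256, r--
l=0 r=12: min(16,2)*12=24 best=256, r--
l=0 r=11: min(16,18)*11=176 best=256, l++
l=1 r=11: min(15,18)*10=150 best=256, l++
l=2 r=11: min(10,18)*9=90 best=256, l++
l=3 r=11: min(8,18)*8=64 best=256, l++
l=4 r=11: min(13,18)*7=91 best=256, l++
l=5 r=11: min(9,18)*6=54 best=256, l++
l=6 r=11: min(16,18)*5=80 best=256, l++
l=7 r=11: min(11,18)*4=44 best=256, l++
l=8 r=11: min(11,18)*3=33 best=256, l++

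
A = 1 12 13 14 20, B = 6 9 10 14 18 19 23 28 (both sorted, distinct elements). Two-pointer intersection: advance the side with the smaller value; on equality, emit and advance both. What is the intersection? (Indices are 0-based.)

i=0 j=0: 1<6, i++
i=1 j=0: 12>6, j++
i=1 j=1: 12>9, j++
i=1 j=2: 12>10, j++
i=1 j=3: 12<14, i++
i=2 j=3: 13<14, i++
i=3 j=3: 14==14 emit, i++,j++
i=4 j=4: 20>18, j++
i=4 j=5: 20>19, j++
i=4 j=6: 20<23, i++

intersection = [14]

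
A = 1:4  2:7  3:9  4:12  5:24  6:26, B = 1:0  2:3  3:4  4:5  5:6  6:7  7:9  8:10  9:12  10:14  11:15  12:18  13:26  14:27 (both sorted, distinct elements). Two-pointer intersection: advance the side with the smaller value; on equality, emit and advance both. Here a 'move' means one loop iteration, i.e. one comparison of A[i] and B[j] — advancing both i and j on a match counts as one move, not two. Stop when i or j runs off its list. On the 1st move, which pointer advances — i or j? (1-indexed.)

[i=1,j=1] 4>0 → j++

j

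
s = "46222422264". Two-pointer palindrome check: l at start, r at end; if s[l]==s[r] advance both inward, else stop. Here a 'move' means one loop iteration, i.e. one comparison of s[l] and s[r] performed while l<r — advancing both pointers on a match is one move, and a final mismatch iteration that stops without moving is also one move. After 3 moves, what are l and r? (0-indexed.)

l=3, r=7

[0,10] '4'=='4' → l++,r--
[1,9] '6'=='6' → l++,r--
[2,8] '2'=='2' → l++,r--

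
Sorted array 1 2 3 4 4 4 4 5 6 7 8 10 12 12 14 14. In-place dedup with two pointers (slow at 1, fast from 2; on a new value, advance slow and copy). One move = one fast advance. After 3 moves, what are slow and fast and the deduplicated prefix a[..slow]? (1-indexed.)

slow=4, fast=5, prefix=[1, 2, 3, 4]

(s=1,f=2) a[fast]=2≠a[slow]=1 write a[2]=2 → slow++,fast++
(s=2,f=3) a[fast]=3≠a[slow]=2 write a[3]=3 → slow++,fast++
(s=3,f=4) a[fast]=4≠a[slow]=3 write a[4]=4 → slow++,fast++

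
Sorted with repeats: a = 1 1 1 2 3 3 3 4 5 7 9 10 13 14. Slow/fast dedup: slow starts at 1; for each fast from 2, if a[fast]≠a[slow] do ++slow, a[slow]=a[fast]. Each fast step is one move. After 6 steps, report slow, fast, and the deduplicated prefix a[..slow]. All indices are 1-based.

slow=3, fast=8, prefix=[1, 2, 3]

slow=1 fast=2: a[fast]=1=a[slow] dup, fast++
slow=1 fast=3: a[fast]=1=a[slow] dup, fast++
slow=1 fast=4: a[fast]=2≠a[slow]=1 write a[2]=2, slow++,fast++
slow=2 fast=5: a[fast]=3≠a[slow]=2 write a[3]=3, slow++,fast++
slow=3 fast=6: a[fast]=3=a[slow] dup, fast++
slow=3 fast=7: a[fast]=3=a[slow] dup, fast++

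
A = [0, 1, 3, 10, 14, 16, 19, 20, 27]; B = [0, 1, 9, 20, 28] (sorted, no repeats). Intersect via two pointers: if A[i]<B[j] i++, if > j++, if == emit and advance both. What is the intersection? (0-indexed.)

intersection = [0, 1, 20]

[i=0,j=0] 0==0 emit → i++,j++
[i=1,j=1] 1==1 emit → i++,j++
[i=2,j=2] 3<9 → i++
[i=3,j=2] 10>9 → j++
[i=3,j=3] 10<20 → i++
[i=4,j=3] 14<20 → i++
[i=5,j=3] 16<20 → i++
[i=6,j=3] 19<20 → i++
[i=7,j=3] 20==20 emit → i++,j++
[i=8,j=4] 27<28 → i++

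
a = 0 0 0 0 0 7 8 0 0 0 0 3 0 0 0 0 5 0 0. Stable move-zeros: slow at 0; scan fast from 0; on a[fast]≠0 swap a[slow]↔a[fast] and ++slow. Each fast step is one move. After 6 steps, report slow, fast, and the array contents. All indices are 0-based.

slow=1, fast=6, a=[7, 0, 0, 0, 0, 0, 8, 0, 0, 0, 0, 3, 0, 0, 0, 0, 5, 0, 0]

slow=0 fast=0: a[fast]=0, fast++
slow=0 fast=1: a[fast]=0, fast++
slow=0 fast=2: a[fast]=0, fast++
slow=0 fast=3: a[fast]=0, fast++
slow=0 fast=4: a[fast]=0, fast++
slow=0 fast=5: a[fast]=7≠0 swap→a[0]=7, slow++,fast++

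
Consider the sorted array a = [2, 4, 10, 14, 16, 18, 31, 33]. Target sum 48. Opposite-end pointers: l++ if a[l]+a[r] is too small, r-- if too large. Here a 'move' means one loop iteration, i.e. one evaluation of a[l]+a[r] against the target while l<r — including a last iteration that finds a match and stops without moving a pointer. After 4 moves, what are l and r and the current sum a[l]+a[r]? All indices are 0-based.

l=4, r=7, sum=49

l=0 r=7: 2+33=35 <48, l++
l=1 r=7: 4+33=37 <48, l++
l=2 r=7: 10+33=43 <48, l++
l=3 r=7: 14+33=47 <48, l++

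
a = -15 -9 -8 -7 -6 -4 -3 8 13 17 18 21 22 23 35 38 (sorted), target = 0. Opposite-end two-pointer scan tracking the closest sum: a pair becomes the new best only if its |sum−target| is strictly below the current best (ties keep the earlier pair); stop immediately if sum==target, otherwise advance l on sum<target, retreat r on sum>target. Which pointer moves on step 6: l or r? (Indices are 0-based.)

[0,15] -15+38=23 d=23 * → r--
[0,14] -15+35=20 d=20 * → r--
[0,13] -15+23=8 d=8 * → r--
[0,12] -15+22=7 d=7 * → r--
[0,11] -15+21=6 d=6 * → r--
[0,10] -15+18=3 d=3 * → r--

r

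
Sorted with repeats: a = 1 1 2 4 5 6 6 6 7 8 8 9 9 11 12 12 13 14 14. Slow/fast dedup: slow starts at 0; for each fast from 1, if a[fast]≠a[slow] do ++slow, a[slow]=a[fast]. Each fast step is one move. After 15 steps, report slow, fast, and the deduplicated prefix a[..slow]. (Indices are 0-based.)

slow=9, fast=16, prefix=[1, 2, 4, 5, 6, 7, 8, 9, 11, 12]

slow=0 fast=1: a[fast]=1=a[slow] dup, fast++
slow=0 fast=2: a[fast]=2≠a[slow]=1 write a[1]=2, slow++,fast++
slow=1 fast=3: a[fast]=4≠a[slow]=2 write a[2]=4, slow++,fast++
slow=2 fast=4: a[fast]=5≠a[slow]=4 write a[3]=5, slow++,fast++
slow=3 fast=5: a[fast]=6≠a[slow]=5 write a[4]=6, slow++,fast++
slow=4 fast=6: a[fast]=6=a[slow] dup, fast++
slow=4 fast=7: a[fast]=6=a[slow] dup, fast++
slow=4 fast=8: a[fast]=7≠a[slow]=6 write a[5]=7, slow++,fast++
slow=5 fast=9: a[fast]=8≠a[slow]=7 write a[6]=8, slow++,fast++
slow=6 fast=10: a[fast]=8=a[slow] dup, fast++
slow=6 fast=11: a[fast]=9≠a[slow]=8 write a[7]=9, slow++,fast++
slow=7 fast=12: a[fast]=9=a[slow] dup, fast++
slow=7 fast=13: a[fast]=11≠a[slow]=9 write a[8]=11, slow++,fast++
slow=8 fast=14: a[fast]=12≠a[slow]=11 write a[9]=12, slow++,fast++
slow=9 fast=15: a[fast]=12=a[slow] dup, fast++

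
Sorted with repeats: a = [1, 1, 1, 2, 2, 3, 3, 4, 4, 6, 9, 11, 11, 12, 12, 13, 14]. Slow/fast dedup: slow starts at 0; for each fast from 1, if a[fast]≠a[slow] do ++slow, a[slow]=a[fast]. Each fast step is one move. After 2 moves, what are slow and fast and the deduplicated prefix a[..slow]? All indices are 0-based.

slow=0, fast=3, prefix=[1]

slow=0 fast=1: a[fast]=1=a[slow] dup, fast++
slow=0 fast=2: a[fast]=1=a[slow] dup, fast++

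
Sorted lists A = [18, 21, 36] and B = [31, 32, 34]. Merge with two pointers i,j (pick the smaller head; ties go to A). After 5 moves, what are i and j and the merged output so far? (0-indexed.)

i=0 j=0: A[i]=18<=B[j]=31 take 18, i++
i=1 j=0: A[i]=21<=B[j]=31 take 21, i++
i=2 j=0: A[i]=36>B[j]=31 take 31, j++
i=2 j=1: A[i]=36>B[j]=32 take 32, j++
i=2 j=2: A[i]=36>B[j]=34 take 34, j++

i=2, j=3, merged so far=[18, 21, 31, 32, 34]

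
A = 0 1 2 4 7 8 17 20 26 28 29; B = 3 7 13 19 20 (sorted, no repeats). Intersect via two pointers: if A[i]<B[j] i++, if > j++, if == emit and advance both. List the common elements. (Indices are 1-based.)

intersection = [7, 20]

[i=1,j=1] 0<3 → i++
[i=2,j=1] 1<3 → i++
[i=3,j=1] 2<3 → i++
[i=4,j=1] 4>3 → j++
[i=4,j=2] 4<7 → i++
[i=5,j=2] 7==7 emit → i++,j++
[i=6,j=3] 8<13 → i++
[i=7,j=3] 17>13 → j++
[i=7,j=4] 17<19 → i++
[i=8,j=4] 20>19 → j++
[i=8,j=5] 20==20 emit → i++,j++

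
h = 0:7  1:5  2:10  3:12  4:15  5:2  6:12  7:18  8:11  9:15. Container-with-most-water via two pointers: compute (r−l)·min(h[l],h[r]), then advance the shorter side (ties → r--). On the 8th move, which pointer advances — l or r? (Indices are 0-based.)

l=0 r=9: min(7,15)*9=63 best=63 *, l++
l=1 r=9: min(5,15)*8=40 best=63, l++
l=2 r=9: min(10,15)*7=70 best=70 *, l++
l=3 r=9: min(12,15)*6=72 best=72 *, l++
l=4 r=9: min(15,15)*5=75 best=75 *, r--
l=4 r=8: min(15,11)*4=44 best=75, r--
l=4 r=7: min(15,18)*3=45 best=75, l++
l=5 r=7: min(2,18)*2=4 best=75, l++

l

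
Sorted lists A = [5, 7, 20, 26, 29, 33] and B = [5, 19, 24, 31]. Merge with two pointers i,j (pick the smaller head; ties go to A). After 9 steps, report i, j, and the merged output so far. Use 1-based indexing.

i=6, j=5, merged so far=[5, 5, 7, 19, 20, 24, 26, 29, 31]

i=1 j=1: A[i]=5<=B[j]=5 take 5, i++
i=2 j=1: A[i]=7>B[j]=5 take 5, j++
i=2 j=2: A[i]=7<=B[j]=19 take 7, i++
i=3 j=2: A[i]=20>B[j]=19 take 19, j++
i=3 j=3: A[i]=20<=B[j]=24 take 20, i++
i=4 j=3: A[i]=26>B[j]=24 take 24, j++
i=4 j=4: A[i]=26<=B[j]=31 take 26, i++
i=5 j=4: A[i]=29<=B[j]=31 take 29, i++
i=6 j=4: A[i]=33>B[j]=31 take 31, j++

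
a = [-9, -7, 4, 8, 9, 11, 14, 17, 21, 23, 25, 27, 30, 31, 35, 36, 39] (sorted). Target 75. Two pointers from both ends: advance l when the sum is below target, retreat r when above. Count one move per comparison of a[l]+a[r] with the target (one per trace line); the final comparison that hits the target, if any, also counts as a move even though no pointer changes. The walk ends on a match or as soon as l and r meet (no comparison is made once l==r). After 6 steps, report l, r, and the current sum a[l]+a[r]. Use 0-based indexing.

[0,16] -9+39=30 <75 → l++
[1,16] -7+39=32 <75 → l++
[2,16] 4+39=43 <75 → l++
[3,16] 8+39=47 <75 → l++
[4,16] 9+39=48 <75 → l++
[5,16] 11+39=50 <75 → l++

l=6, r=16, sum=53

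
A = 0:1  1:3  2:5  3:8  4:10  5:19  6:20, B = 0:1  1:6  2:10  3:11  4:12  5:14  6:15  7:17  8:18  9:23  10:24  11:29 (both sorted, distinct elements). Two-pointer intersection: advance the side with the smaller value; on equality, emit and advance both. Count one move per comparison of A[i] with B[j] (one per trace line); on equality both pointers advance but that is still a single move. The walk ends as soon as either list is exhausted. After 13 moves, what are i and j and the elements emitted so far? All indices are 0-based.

i=6, j=9, emitted=[1, 10]

[i=0,j=0] 1==1 emit → i++,j++
[i=1,j=1] 3<6 → i++
[i=2,j=1] 5<6 → i++
[i=3,j=1] 8>6 → j++
[i=3,j=2] 8<10 → i++
[i=4,j=2] 10==10 emit → i++,j++
[i=5,j=3] 19>11 → j++
[i=5,j=4] 19>12 → j++
[i=5,j=5] 19>14 → j++
[i=5,j=6] 19>15 → j++
[i=5,j=7] 19>17 → j++
[i=5,j=8] 19>18 → j++
[i=5,j=9] 19<23 → i++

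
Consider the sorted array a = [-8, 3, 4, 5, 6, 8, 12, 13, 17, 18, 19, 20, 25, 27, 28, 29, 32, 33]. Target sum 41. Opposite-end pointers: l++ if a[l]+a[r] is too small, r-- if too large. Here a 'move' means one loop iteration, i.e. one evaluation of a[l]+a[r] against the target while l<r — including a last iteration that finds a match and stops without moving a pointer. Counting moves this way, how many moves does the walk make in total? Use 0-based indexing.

6 moves

[0,17] -8+33=25 <41 → l++
[1,17] 3+33=36 <41 → l++
[2,17] 4+33=37 <41 → l++
[3,17] 5+33=38 <41 → l++
[4,17] 6+33=39 <41 → l++
[5,17] 8+33=41 → found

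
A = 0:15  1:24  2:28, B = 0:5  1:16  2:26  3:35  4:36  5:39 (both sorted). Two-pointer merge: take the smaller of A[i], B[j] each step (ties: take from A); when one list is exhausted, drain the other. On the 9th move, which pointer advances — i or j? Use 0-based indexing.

j

i=0 j=0: A[i]=15>B[j]=5 take 5, j++
i=0 j=1: A[i]=15<=B[j]=16 take 15, i++
i=1 j=1: A[i]=24>B[j]=16 take 16, j++
i=1 j=2: A[i]=24<=B[j]=26 take 24, i++
i=2 j=2: A[i]=28>B[j]=26 take 26, j++
i=2 j=3: A[i]=28<=B[j]=35 take 28, i++
i=3 j=3: A done, take B[j]=35, j++
i=3 j=4: A done, take B[j]=36, j++
i=3 j=5: A done, take B[j]=39, j++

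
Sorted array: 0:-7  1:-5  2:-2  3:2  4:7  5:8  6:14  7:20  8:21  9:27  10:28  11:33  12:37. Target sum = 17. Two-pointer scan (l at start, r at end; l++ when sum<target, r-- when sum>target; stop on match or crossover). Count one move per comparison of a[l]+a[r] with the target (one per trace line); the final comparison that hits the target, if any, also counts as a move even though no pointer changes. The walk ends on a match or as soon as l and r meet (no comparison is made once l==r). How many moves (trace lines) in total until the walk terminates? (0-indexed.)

[0,12] -7+37=30 >17 → r--
[0,11] -7+33=26 >17 → r--
[0,10] -7+28=21 >17 → r--
[0,9] -7+27=20 >17 → r--
[0,8] -7+21=14 <17 → l++
[1,8] -5+21=16 <17 → l++
[2,8] -2+21=19 >17 → r--
[2,7] -2+20=18 >17 → r--
[2,6] -2+14=12 <17 → l++
[3,6] 2+14=16 <17 → l++
[4,6] 7+14=21 >17 → r--
[4,5] 7+8=15 <17 → l++

12 moves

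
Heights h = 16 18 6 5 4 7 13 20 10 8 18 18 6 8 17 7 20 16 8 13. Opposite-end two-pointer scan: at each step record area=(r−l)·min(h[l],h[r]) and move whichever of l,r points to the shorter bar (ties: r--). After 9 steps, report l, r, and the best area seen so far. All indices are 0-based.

l=6, r=16, best area=272

[0,19] min(16,13)*19=247 best=247 * → r--
[0,18] min(16,8)*18=144 best=247 → r--
[0,17] min(16,16)*17=272 best=272 * → r--
[0,16] min(16,20)*16=256 best=272 → l++
[1,16] min(18,20)*15=270 best=272 → l++
[2,16] min(6,20)*14=84 best=272 → l++
[3,16] min(5,20)*13=65 best=272 → l++
[4,16] min(4,20)*12=48 best=272 → l++
[5,16] min(7,20)*11=77 best=272 → l++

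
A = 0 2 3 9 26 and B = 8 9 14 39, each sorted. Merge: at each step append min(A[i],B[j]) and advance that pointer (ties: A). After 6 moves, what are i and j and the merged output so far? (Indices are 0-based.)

i=4, j=2, merged so far=[0, 2, 3, 8, 9, 9]

i=0 j=0: A[i]=0<=B[j]=8 take 0, i++
i=1 j=0: A[i]=2<=B[j]=8 take 2, i++
i=2 j=0: A[i]=3<=B[j]=8 take 3, i++
i=3 j=0: A[i]=9>B[j]=8 take 8, j++
i=3 j=1: A[i]=9<=B[j]=9 take 9, i++
i=4 j=1: A[i]=26>B[j]=9 take 9, j++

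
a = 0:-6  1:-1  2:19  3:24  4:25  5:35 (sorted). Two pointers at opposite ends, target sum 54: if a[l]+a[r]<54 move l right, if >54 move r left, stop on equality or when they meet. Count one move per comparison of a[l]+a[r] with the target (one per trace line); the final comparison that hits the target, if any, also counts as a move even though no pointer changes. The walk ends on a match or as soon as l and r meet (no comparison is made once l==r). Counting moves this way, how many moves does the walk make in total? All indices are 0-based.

l=0 r=5: -6+35=29 <54, l++
l=1 r=5: -1+35=34 <54, l++
l=2 r=5: 19+35=54, found

3 moves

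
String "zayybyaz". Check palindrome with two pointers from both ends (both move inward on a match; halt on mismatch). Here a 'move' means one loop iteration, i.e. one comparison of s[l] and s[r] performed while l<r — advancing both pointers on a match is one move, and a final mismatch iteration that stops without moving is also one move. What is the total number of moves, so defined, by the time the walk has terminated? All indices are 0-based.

4 moves

l=0 r=7: 'z'=='z', l++,r--
l=1 r=6: 'a'=='a', l++,r--
l=2 r=5: 'y'=='y', l++,r--
l=3 r=4: 'y'!='b', stop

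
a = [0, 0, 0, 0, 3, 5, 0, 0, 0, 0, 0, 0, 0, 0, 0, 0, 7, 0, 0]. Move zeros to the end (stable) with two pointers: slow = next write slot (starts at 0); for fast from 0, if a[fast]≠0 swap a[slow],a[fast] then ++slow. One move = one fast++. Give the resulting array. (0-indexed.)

(s=0,f=0) a[fast]=0 → fast++
(s=0,f=1) a[fast]=0 → fast++
(s=0,f=2) a[fast]=0 → fast++
(s=0,f=3) a[fast]=0 → fast++
(s=0,f=4) a[fast]=3≠0 swap→a[0]=3 → slow++,fast++
(s=1,f=5) a[fast]=5≠0 swap→a[1]=5 → slow++,fast++
(s=2,f=6) a[fast]=0 → fast++
(s=2,f=7) a[fast]=0 → fast++
(s=2,f=8) a[fast]=0 → fast++
(s=2,f=9) a[fast]=0 → fast++
(s=2,f=10) a[fast]=0 → fast++
(s=2,f=11) a[fast]=0 → fast++
(s=2,f=12) a[fast]=0 → fast++
(s=2,f=13) a[fast]=0 → fast++
(s=2,f=14) a[fast]=0 → fast++
(s=2,f=15) a[fast]=0 → fast++
(s=2,f=16) a[fast]=7≠0 swap→a[2]=7 → slow++,fast++
(s=3,f=17) a[fast]=0 → fast++
(s=3,f=18) a[fast]=0 → fast++

[3, 5, 7, 0, 0, 0, 0, 0, 0, 0, 0, 0, 0, 0, 0, 0, 0, 0, 0]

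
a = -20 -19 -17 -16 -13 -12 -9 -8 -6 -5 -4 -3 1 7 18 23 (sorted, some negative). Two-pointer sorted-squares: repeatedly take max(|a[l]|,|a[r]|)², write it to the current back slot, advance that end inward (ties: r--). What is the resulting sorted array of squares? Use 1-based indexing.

l=1 r=16: |-20|<=|23| out[16]=529, r--
l=1 r=15: |-20|>|18| out[15]=400, l++
l=2 r=15: |-19|>|18| out[14]=361, l++
l=3 r=15: |-17|<=|18| out[13]=324, r--
l=3 r=14: |-17|>|7| out[12]=289, l++
l=4 r=14: |-16|>|7| out[11]=256, l++
l=5 r=14: |-13|>|7| out[10]=169, l++
l=6 r=14: |-12|>|7| out[9]=144, l++
l=7 r=14: |-9|>|7| out[8]=81, l++
l=8 r=14: |-8|>|7| out[7]=64, l++
l=9 r=14: |-6|<=|7| out[6]=49, r--
l=9 r=13: |-6|>|1| out[5]=36, l++
l=10 r=13: |-5|>|1| out[4]=25, l++
l=11 r=13: |-4|>|1| out[3]=16, l++
l=12 r=13: |-3|>|1| out[2]=9, l++
l=13 r=13: |1|<=|1| out[1]=1, r--

[1, 9, 16, 25, 36, 49, 64, 81, 144, 169, 256, 289, 324, 361, 400, 529]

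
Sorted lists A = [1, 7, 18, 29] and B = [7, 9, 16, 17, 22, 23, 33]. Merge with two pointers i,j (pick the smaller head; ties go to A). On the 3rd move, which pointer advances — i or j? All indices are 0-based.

j

[i=0,j=0] A[i]=1<=B[j]=7 take 1 → i++
[i=1,j=0] A[i]=7<=B[j]=7 take 7 → i++
[i=2,j=0] A[i]=18>B[j]=7 take 7 → j++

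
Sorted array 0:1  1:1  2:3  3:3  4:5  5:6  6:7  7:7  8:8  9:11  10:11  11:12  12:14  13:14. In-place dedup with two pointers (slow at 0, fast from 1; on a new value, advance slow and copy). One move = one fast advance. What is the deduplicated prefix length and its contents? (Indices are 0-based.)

slow=0 fast=1: a[fast]=1=a[slow] dup, fast++
slow=0 fast=2: a[fast]=3≠a[slow]=1 write a[1]=3, slow++,fast++
slow=1 fast=3: a[fast]=3=a[slow] dup, fast++
slow=1 fast=4: a[fast]=5≠a[slow]=3 write a[2]=5, slow++,fast++
slow=2 fast=5: a[fast]=6≠a[slow]=5 write a[3]=6, slow++,fast++
slow=3 fast=6: a[fast]=7≠a[slow]=6 write a[4]=7, slow++,fast++
slow=4 fast=7: a[fast]=7=a[slow] dup, fast++
slow=4 fast=8: a[fast]=8≠a[slow]=7 write a[5]=8, slow++,fast++
slow=5 fast=9: a[fast]=11≠a[slow]=8 write a[6]=11, slow++,fast++
slow=6 fast=10: a[fast]=11=a[slow] dup, fast++
slow=6 fast=11: a[fast]=12≠a[slow]=11 write a[7]=12, slow++,fast++
slow=7 fast=12: a[fast]=14≠a[slow]=12 write a[8]=14, slow++,fast++
slow=8 fast=13: a[fast]=14=a[slow] dup, fast++

length 9; prefix = [1, 3, 5, 6, 7, 8, 11, 12, 14]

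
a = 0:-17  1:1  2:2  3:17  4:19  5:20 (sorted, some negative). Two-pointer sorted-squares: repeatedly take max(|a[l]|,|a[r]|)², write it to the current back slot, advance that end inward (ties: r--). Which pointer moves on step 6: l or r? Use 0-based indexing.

l=0 r=5: |-17|<=|20| out[5]=400, r--
l=0 r=4: |-17|<=|19| out[4]=361, r--
l=0 r=3: |-17|<=|17| out[3]=289, r--
l=0 r=2: |-17|>|2| out[2]=289, l++
l=1 r=2: |1|<=|2| out[1]=4, r--
l=1 r=1: |1|<=|1| out[0]=1, r--

r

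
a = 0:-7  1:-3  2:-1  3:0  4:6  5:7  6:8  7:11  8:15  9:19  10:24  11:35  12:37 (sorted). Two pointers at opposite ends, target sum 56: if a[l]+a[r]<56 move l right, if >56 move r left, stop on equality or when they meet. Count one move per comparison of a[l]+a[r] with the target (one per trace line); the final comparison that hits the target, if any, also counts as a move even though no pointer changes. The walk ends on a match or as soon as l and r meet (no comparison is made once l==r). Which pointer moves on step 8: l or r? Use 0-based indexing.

l=0 r=12: -7+37=30 <56, l++
l=1 r=12: -3+37=34 <56, l++
l=2 r=12: -1+37=36 <56, l++
l=3 r=12: 0+37=37 <56, l++
l=4 r=12: 6+37=43 <56, l++
l=5 r=12: 7+37=44 <56, l++
l=6 r=12: 8+37=45 <56, l++
l=7 r=12: 11+37=48 <56, l++

l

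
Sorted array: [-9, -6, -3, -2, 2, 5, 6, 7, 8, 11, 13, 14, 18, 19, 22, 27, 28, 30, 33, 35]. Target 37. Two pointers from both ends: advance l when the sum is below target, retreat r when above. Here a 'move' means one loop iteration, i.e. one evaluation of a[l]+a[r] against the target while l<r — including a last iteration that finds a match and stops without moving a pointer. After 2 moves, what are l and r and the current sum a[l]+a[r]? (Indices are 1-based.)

l=1 r=20: -9+35=26 <37, l++
l=2 r=20: -6+35=29 <37, l++

l=3, r=20, sum=32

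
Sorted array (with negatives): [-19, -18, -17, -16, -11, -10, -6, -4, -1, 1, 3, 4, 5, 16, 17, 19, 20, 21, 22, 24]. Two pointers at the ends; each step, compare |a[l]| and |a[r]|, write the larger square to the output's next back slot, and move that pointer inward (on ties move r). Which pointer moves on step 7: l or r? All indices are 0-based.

[0,19] |-19|<=|24| out[19]=576 → r--
[0,18] |-19|<=|22| out[18]=484 → r--
[0,17] |-19|<=|21| out[17]=441 → r--
[0,16] |-19|<=|20| out[16]=400 → r--
[0,15] |-19|<=|19| out[15]=361 → r--
[0,14] |-19|>|17| out[14]=361 → l++
[1,14] |-18|>|17| out[13]=324 → l++

l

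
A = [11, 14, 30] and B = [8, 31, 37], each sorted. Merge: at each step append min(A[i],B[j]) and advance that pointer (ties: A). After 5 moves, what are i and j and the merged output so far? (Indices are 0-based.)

i=0 j=0: A[i]=11>B[j]=8 take 8, j++
i=0 j=1: A[i]=11<=B[j]=31 take 11, i++
i=1 j=1: A[i]=14<=B[j]=31 take 14, i++
i=2 j=1: A[i]=30<=B[j]=31 take 30, i++
i=3 j=1: A done, take B[j]=31, j++

i=3, j=2, merged so far=[8, 11, 14, 30, 31]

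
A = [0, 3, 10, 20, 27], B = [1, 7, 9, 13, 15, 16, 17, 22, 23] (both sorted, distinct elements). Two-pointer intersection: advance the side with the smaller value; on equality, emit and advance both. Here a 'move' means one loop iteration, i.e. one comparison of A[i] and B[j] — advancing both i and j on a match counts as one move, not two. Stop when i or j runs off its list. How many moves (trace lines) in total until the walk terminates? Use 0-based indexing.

i=0 j=0: 0<1, i++
i=1 j=0: 3>1, j++
i=1 j=1: 3<7, i++
i=2 j=1: 10>7, j++
i=2 j=2: 10>9, j++
i=2 j=3: 10<13, i++
i=3 j=3: 20>13, j++
i=3 j=4: 20>15, j++
i=3 j=5: 20>16, j++
i=3 j=6: 20>17, j++
i=3 j=7: 20<22, i++
i=4 j=7: 27>22, j++
i=4 j=8: 27>23, j++

13 moves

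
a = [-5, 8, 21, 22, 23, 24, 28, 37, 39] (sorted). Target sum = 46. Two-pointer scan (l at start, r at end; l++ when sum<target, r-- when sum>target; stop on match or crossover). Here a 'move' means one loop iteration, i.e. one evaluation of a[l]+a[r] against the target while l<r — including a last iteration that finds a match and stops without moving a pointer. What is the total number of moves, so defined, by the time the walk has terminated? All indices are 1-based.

7 moves

[1,9] -5+39=34 <46 → l++
[2,9] 8+39=47 >46 → r--
[2,8] 8+37=45 <46 → l++
[3,8] 21+37=58 >46 → r--
[3,7] 21+28=49 >46 → r--
[3,6] 21+24=45 <46 → l++
[4,6] 22+24=46 → found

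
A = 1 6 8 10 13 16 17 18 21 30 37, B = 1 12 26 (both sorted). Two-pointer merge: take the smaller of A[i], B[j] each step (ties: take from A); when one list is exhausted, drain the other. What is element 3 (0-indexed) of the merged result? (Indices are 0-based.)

i=0 j=0: A[i]=1<=B[j]=1 take 1, i++
i=1 j=0: A[i]=6>B[j]=1 take 1, j++
i=1 j=1: A[i]=6<=B[j]=12 take 6, i++
i=2 j=1: A[i]=8<=B[j]=12 take 8, i++
i=3 j=1: A[i]=10<=B[j]=12 take 10, i++
i=4 j=1: A[i]=13>B[j]=12 take 12, j++
i=4 j=2: A[i]=13<=B[j]=26 take 13, i++
i=5 j=2: A[i]=16<=B[j]=26 take 16, i++
i=6 j=2: A[i]=17<=B[j]=26 take 17, i++
i=7 j=2: A[i]=18<=B[j]=26 take 18, i++
i=8 j=2: A[i]=21<=B[j]=26 take 21, i++
i=9 j=2: A[i]=30>B[j]=26 take 26, j++
i=9 j=3: B done, take A[i]=30, i++
i=10 j=3: B done, take A[i]=37, i++

merged[3] = 8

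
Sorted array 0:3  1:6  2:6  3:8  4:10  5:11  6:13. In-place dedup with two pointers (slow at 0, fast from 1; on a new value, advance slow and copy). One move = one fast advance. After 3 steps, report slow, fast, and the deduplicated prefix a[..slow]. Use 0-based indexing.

slow=0 fast=1: a[fast]=6≠a[slow]=3 write a[1]=6, slow++,fast++
slow=1 fast=2: a[fast]=6=a[slow] dup, fast++
slow=1 fast=3: a[fast]=8≠a[slow]=6 write a[2]=8, slow++,fast++

slow=2, fast=4, prefix=[3, 6, 8]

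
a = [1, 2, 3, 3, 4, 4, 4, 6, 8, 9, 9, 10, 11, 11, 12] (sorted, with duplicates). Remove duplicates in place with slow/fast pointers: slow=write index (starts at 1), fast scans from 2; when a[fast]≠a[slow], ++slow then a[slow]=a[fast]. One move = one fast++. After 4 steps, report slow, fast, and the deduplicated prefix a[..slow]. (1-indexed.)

(s=1,f=2) a[fast]=2≠a[slow]=1 write a[2]=2 → slow++,fast++
(s=2,f=3) a[fast]=3≠a[slow]=2 write a[3]=3 → slow++,fast++
(s=3,f=4) a[fast]=3=a[slow] dup → fast++
(s=3,f=5) a[fast]=4≠a[slow]=3 write a[4]=4 → slow++,fast++

slow=4, fast=6, prefix=[1, 2, 3, 4]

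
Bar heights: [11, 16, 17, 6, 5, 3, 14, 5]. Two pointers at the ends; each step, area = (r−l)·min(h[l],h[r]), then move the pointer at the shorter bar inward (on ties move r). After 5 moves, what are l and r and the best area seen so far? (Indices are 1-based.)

[1,8] min(11,5)*7=35 best=35 * → r--
[1,7] min(11,14)*6=66 best=66 * → l++
[2,7] min(16,14)*5=70 best=70 * → r--
[2,6] min(16,3)*4=12 best=70 → r--
[2,5] min(16,5)*3=15 best=70 → r--

l=2, r=4, best area=70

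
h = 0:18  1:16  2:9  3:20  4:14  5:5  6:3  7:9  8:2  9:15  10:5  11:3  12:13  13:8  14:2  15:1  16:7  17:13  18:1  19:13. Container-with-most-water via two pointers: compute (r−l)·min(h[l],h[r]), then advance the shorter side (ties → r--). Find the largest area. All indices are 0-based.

max area = 247

l=0 r=19: min(18,13)*19=247 best=247 *, r--
l=0 r=18: min(18,1)*18=18 best=247, r--
l=0 r=17: min(18,13)*17=221 best=247, r--
l=0 r=16: min(18,7)*16=112 best=247, r--
l=0 r=15: min(18,1)*15=15 best=247, r--
l=0 r=14: min(18,2)*14=28 best=247, r--
l=0 r=13: min(18,8)*13=104 best=247, r--
l=0 r=12: min(18,13)*12=156 best=247, r--
l=0 r=11: min(18,3)*11=33 best=247, r--
l=0 r=10: min(18,5)*10=50 best=247, r--
l=0 r=9: min(18,15)*9=135 best=247, r--
l=0 r=8: min(18,2)*8=16 best=247, r--
l=0 r=7: min(18,9)*7=63 best=247, r--
l=0 r=6: min(18,3)*6=18 best=247, r--
l=0 r=5: min(18,5)*5=25 best=247, r--
l=0 r=4: min(18,14)*4=56 best=247, r--
l=0 r=3: min(18,20)*3=54 best=247, l++
l=1 r=3: min(16,20)*2=32 best=247, l++
l=2 r=3: min(9,20)*1=9 best=247, l++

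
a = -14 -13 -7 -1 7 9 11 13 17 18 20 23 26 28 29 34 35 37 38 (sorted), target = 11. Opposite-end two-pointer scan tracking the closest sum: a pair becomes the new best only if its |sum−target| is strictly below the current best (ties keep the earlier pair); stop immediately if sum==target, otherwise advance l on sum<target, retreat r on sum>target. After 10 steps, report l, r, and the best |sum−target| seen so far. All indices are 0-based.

[0,18] -14+38=24 d=13 * → r--
[0,17] -14+37=23 d=12 * → r--
[0,16] -14+35=21 d=10 * → r--
[0,15] -14+34=20 d=9 * → r--
[0,14] -14+29=15 d=4 * → r--
[0,13] -14+28=14 d=3 * → r--
[0,12] -14+26=12 d=1 * → r--
[0,11] -14+23=9 d=2 → l++
[1,11] -13+23=10 d=1 → l++
[2,11] -7+23=16 d=5 → r--

l=2, r=10, best |Δ|=1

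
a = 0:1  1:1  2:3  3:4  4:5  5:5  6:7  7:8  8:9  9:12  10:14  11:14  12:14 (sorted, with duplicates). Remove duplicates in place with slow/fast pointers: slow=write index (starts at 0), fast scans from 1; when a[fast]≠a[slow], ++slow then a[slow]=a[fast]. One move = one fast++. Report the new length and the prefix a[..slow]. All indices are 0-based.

slow=0 fast=1: a[fast]=1=a[slow] dup, fast++
slow=0 fast=2: a[fast]=3≠a[slow]=1 write a[1]=3, slow++,fast++
slow=1 fast=3: a[fast]=4≠a[slow]=3 write a[2]=4, slow++,fast++
slow=2 fast=4: a[fast]=5≠a[slow]=4 write a[3]=5, slow++,fast++
slow=3 fast=5: a[fast]=5=a[slow] dup, fast++
slow=3 fast=6: a[fast]=7≠a[slow]=5 write a[4]=7, slow++,fast++
slow=4 fast=7: a[fast]=8≠a[slow]=7 write a[5]=8, slow++,fast++
slow=5 fast=8: a[fast]=9≠a[slow]=8 write a[6]=9, slow++,fast++
slow=6 fast=9: a[fast]=12≠a[slow]=9 write a[7]=12, slow++,fast++
slow=7 fast=10: a[fast]=14≠a[slow]=12 write a[8]=14, slow++,fast++
slow=8 fast=11: a[fast]=14=a[slow] dup, fast++
slow=8 fast=12: a[fast]=14=a[slow] dup, fast++

length 9; prefix = [1, 3, 4, 5, 7, 8, 9, 12, 14]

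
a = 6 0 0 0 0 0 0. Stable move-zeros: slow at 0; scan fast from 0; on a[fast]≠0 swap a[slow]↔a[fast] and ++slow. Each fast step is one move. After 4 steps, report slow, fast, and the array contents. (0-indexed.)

(s=0,f=0) a[fast]=6≠0 swap→a[0]=6 → slow++,fast++
(s=1,f=1) a[fast]=0 → fast++
(s=1,f=2) a[fast]=0 → fast++
(s=1,f=3) a[fast]=0 → fast++

slow=1, fast=4, a=[6, 0, 0, 0, 0, 0, 0]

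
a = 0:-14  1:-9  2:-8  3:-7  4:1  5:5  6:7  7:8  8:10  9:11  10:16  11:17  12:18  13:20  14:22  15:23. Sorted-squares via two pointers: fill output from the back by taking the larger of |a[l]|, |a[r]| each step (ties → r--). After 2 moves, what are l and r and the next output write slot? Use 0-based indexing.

l=0, r=13, next write slot=13

[0,15] |-14|<=|23| out[15]=529 → r--
[0,14] |-14|<=|22| out[14]=484 → r--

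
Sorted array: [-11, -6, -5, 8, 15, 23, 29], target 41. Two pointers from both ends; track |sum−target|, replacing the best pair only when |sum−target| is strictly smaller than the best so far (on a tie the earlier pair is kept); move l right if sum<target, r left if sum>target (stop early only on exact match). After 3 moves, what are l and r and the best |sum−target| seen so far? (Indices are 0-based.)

l=3, r=6, best |Δ|=17

[0,6] -11+29=18 d=23 * → l++
[1,6] -6+29=23 d=18 * → l++
[2,6] -5+29=24 d=17 * → l++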